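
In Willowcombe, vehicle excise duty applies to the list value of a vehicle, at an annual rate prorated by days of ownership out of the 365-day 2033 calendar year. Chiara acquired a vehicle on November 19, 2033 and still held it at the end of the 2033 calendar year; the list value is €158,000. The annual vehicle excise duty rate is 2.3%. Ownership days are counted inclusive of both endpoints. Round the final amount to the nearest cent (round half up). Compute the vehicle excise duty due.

€428.12

Days held (November 19 – December 31, 2033): 43 out of 365
Tax = €158,000 × 2.3% × 43/365 = €428.1151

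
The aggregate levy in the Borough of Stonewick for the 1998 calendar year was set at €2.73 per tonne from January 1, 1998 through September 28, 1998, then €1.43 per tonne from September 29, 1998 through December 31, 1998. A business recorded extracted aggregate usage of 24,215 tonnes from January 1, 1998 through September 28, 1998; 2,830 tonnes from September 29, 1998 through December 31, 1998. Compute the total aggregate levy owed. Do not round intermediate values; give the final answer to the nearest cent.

January 1 – September 28, 1998: 24,215 tonnes at €2.73/tonne → €66,106.95
September 29 – December 31, 1998: 2,830 tonnes at €1.43/tonne → €4,046.90

€70,153.85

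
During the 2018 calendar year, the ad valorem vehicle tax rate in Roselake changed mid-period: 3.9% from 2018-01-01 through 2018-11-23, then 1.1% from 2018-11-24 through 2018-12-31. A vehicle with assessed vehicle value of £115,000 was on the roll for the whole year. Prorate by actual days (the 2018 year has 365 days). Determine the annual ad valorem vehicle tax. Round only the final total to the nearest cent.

£4,149.77

2018-01-01 to 2018-11-23: 327 days at 3.9% → £115,000 × 3.9% × 327/365 = £4,018.0685
2018-11-24 to 2018-12-31: 38 days at 1.1% → £115,000 × 1.1% × 38/365 = £131.6986
Total = £4,149.7671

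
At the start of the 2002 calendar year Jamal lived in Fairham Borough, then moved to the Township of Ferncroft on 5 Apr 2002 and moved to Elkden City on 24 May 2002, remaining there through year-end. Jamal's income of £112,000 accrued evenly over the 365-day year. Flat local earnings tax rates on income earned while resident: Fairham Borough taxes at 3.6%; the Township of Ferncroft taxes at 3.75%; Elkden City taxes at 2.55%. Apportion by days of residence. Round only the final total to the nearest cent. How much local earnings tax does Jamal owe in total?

Fairham Borough, 1 Jan – 4 Apr 2002: 94 days → £112,000 × 3.6% × 94/365 = £1,038.3781
The Township of Ferncroft, 5 Apr – 23 May 2002: 49 days → £112,000 × 3.75% × 49/365 = £563.8356
Elkden City, 24 May – 31 Dec 2002: 222 days → £112,000 × 2.55% × 222/365 = £1,737.0740
Total = £3,339.2877

£3,339.29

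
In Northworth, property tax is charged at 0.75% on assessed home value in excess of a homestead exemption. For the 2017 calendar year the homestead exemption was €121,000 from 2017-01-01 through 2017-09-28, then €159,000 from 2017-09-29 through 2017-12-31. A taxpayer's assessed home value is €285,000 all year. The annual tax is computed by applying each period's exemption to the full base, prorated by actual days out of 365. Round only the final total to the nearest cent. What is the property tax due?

2017-01-01 to 2017-09-28: 271 days, exemption €121,000 → (€285,000 − €121,000) × 0.75% × 271/365 = €913.2329
2017-09-29 to 2017-12-31: 94 days, exemption €159,000 → (€285,000 − €159,000) × 0.75% × 94/365 = €243.3699
Total = €1,156.6027

€1,156.60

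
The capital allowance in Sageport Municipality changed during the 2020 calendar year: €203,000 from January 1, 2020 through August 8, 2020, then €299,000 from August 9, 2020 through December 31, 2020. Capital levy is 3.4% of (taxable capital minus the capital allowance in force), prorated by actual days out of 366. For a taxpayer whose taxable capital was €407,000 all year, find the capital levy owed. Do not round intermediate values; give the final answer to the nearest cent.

January 1 – August 8, 2020: 221 days, exemption €203,000 → (€407,000 − €203,000) × 3.4% × 221/366 = €4,188.1311
August 9 – December 31, 2020: 145 days, exemption €299,000 → (€407,000 − €299,000) × 3.4% × 145/366 = €1,454.7541
Total = €5,642.8852

€5,642.89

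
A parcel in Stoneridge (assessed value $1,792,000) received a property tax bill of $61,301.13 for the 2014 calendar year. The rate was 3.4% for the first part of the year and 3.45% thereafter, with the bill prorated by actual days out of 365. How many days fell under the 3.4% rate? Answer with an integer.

Let d = days at the first rate; then 365 − d days at the second rate.
$1,792,000 × [3.4%·d + 3.45%·(365−d)] / 365 = $61,301.13
Solving gives d = 213, so the new rate took effect on August 2, 2014.

213 days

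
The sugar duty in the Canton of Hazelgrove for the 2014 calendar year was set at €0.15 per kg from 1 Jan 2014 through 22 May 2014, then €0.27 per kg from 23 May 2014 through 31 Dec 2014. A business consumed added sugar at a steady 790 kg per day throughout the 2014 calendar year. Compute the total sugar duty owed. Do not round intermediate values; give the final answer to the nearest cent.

1 Jan – 22 May 2014: 142 days × 790 kg/day = 112,180 kg at €0.15/kg → €16,827.00
23 May – 31 Dec 2014: 223 days × 790 kg/day = 176,170 kg at €0.27/kg → €47,565.90

€64,392.90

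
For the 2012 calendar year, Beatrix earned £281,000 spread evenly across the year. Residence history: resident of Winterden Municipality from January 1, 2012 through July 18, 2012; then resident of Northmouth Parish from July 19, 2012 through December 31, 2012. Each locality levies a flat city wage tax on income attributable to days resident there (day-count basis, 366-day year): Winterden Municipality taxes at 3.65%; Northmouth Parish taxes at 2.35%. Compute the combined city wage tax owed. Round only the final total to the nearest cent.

£8,599.67

Winterden Municipality, January 1 – July 18, 2012: 200 days → £281,000 × 3.65% × 200/366 = £5,604.6448
Northmouth Parish, July 19 – December 31, 2012: 166 days → £281,000 × 2.35% × 166/366 = £2,995.0301
Total = £8,599.6749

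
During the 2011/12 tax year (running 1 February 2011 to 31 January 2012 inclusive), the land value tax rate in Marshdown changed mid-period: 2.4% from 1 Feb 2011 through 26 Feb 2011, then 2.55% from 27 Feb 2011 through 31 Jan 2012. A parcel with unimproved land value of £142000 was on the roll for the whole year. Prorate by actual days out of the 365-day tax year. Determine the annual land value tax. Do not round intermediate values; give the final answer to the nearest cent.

£3605.83

1 Feb – 26 Feb 2011: 26 days at 2.4% → £142000 × 2.4% × 26/365 = £242.7616
27 Feb 2011 – 31 Jan 2012: 339 days at 2.55% → £142000 × 2.55% × 339/365 = £3363.0658
Total = £3605.8274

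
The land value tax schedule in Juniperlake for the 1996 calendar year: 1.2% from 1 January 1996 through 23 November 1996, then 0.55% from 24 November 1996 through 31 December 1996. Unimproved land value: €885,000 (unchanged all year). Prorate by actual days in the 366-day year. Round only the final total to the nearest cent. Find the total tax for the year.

1 January – 23 November 1996: 328 days at 1.2% → €885,000 × 1.2% × 328/366 = €9,517.3770
24 November – 31 December 1996: 38 days at 0.55% → €885,000 × 0.55% × 38/366 = €505.3689
Total = €10,022.7459

€10,022.75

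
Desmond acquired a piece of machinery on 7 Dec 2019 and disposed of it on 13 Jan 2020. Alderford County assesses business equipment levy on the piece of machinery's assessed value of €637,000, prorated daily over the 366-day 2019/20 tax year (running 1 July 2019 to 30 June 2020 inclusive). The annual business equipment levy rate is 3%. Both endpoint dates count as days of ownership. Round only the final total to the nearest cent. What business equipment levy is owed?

Days held (7 Dec 2019 – 13 Jan 2020): 38 out of 366
Tax = €637,000 × 3% × 38/366 = €1,984.0984

€1,984.10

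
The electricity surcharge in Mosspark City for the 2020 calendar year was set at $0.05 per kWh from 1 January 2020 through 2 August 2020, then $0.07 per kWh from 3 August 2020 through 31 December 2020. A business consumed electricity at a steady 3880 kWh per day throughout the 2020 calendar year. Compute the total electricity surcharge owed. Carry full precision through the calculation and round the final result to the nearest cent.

$82721.60

1 January – 2 August 2020: 215 days × 3880 kWh/day = 834,200 kWh at $0.05/kWh → $41710.00
3 August – 31 December 2020: 151 days × 3880 kWh/day = 585,880 kWh at $0.07/kWh → $41011.60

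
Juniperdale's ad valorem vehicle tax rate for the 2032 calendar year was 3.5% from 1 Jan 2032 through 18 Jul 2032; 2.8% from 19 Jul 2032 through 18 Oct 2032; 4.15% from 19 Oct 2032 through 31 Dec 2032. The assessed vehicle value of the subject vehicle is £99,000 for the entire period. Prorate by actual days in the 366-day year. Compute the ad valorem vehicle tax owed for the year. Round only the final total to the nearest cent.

1 Jan – 18 Jul 2032: 200 days at 3.5% → £99,000 × 3.5% × 200/366 = £1,893.4426
19 Jul – 18 Oct 2032: 92 days at 2.8% → £99,000 × 2.8% × 92/366 = £696.7869
19 Oct – 31 Dec 2032: 74 days at 4.15% → £99,000 × 4.15% × 74/366 = £830.6803
Total = £3,420.9098

£3,420.91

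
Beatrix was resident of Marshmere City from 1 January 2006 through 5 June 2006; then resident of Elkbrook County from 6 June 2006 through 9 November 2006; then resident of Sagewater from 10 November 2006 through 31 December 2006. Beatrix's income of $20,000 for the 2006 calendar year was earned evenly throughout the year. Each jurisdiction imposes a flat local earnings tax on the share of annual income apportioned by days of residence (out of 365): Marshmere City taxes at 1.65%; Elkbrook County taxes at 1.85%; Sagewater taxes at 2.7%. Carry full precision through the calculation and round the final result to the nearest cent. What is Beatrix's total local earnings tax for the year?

Marshmere City, 1 January – 5 June 2006: 156 days → $20,000 × 1.65% × 156/365 = $141.0411
Elkbrook County, 6 June – 9 November 2006: 157 days → $20,000 × 1.85% × 157/365 = $159.1507
Sagewater, 10 November – 31 December 2006: 52 days → $20,000 × 2.7% × 52/365 = $76.9315
Total = $377.1233

$377.12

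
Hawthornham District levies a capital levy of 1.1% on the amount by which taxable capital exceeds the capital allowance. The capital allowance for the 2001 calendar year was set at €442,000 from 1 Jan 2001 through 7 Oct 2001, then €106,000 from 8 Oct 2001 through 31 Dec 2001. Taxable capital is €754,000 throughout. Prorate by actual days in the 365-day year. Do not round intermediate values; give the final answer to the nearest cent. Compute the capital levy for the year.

€4,292.71

1 Jan – 7 Oct 2001: 280 days, exemption €442,000 → (€754,000 − €442,000) × 1.1% × 280/365 = €2,632.7671
8 Oct – 31 Dec 2001: 85 days, exemption €106,000 → (€754,000 − €106,000) × 1.1% × 85/365 = €1,659.9452
Total = €4,292.7123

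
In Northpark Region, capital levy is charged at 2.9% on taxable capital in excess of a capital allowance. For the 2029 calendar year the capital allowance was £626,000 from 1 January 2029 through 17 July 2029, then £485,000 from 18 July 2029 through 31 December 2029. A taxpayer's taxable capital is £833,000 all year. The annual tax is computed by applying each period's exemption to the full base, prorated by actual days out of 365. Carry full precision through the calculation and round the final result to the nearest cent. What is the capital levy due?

£7,873.86

1 January – 17 July 2029: 198 days, exemption £626,000 → (£833,000 − £626,000) × 2.9% × 198/365 = £3,256.4219
18 July – 31 December 2029: 167 days, exemption £485,000 → (£833,000 − £485,000) × 2.9% × 167/365 = £4,617.4356
Total = £7,873.8575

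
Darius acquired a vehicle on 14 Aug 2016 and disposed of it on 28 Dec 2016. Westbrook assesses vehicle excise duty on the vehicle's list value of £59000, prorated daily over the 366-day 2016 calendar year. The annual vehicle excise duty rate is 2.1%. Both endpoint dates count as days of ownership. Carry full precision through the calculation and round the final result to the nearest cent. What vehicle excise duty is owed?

£463.78

Days held (14 Aug – 28 Dec 2016): 137 out of 366
Tax = £59000 × 2.1% × 137/366 = £463.7787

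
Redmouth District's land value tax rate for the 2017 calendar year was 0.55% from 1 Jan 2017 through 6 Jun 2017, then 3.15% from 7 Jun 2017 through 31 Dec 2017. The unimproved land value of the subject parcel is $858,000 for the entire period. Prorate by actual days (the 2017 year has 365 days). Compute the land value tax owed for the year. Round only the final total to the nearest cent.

$17,431.50

1 Jan – 6 Jun 2017: 157 days at 0.55% → $858,000 × 0.55% × 157/365 = $2,029.8164
7 Jun – 31 Dec 2017: 208 days at 3.15% → $858,000 × 3.15% × 208/365 = $15,401.6877
Total = $17,431.5041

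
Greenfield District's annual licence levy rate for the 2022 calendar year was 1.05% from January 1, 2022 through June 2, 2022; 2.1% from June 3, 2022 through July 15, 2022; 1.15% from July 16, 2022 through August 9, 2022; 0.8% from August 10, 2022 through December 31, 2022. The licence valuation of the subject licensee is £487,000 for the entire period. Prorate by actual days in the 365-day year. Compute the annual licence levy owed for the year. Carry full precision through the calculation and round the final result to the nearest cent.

January 1 – June 2, 2022: 153 days at 1.05% → £487,000 × 1.05% × 153/365 = £2,143.4671
June 3 – July 15, 2022: 43 days at 2.1% → £487,000 × 2.1% × 43/365 = £1,204.8247
July 16 – August 9, 2022: 25 days at 1.15% → £487,000 × 1.15% × 25/365 = £383.5959
August 10 – December 31, 2022: 144 days at 0.8% → £487,000 × 0.8% × 144/365 = £1,537.0521
Total = £5,268.9397

£5,268.94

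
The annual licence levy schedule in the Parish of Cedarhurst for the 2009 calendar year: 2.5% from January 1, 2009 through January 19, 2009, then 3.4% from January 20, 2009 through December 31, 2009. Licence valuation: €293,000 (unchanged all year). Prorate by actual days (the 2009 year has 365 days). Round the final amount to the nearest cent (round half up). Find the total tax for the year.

€9,824.73

January 1 – January 19, 2009: 19 days at 2.5% → €293,000 × 2.5% × 19/365 = €381.3014
January 20 – December 31, 2009: 346 days at 3.4% → €293,000 × 3.4% × 346/365 = €9,443.4301
Total = €9,824.7315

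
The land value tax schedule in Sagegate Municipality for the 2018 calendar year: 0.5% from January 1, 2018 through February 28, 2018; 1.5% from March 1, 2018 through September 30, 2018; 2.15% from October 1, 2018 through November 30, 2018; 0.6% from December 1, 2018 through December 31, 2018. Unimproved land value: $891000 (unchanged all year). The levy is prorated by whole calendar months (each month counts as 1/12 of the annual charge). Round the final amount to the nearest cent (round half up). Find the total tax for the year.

$12177.00

January 1 – February 28, 2018: 2 months at 0.5% → $891000 × 0.5% × 2/12 = $742.5000
March 1 – September 30, 2018: 7 months at 1.5% → $891000 × 1.5% × 7/12 = $7796.2500
October 1 – November 30, 2018: 2 months at 2.15% → $891000 × 2.15% × 2/12 = $3192.7500
December 1 – December 31, 2018: 1 month at 0.6% → $891000 × 0.6% × 1/12 = $445.5000
Total = $12177.0000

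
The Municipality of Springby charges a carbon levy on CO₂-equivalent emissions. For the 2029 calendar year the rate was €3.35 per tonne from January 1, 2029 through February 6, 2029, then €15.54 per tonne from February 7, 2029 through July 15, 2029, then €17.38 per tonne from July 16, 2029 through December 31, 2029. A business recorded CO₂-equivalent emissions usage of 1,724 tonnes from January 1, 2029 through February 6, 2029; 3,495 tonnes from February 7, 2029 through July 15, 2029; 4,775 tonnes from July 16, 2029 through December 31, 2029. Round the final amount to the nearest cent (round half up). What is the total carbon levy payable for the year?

€143,077.20

January 1 – February 6, 2029: 1,724 tonnes at €3.35/tonne → €5,775.40
February 7 – July 15, 2029: 3,495 tonnes at €15.54/tonne → €54,312.30
July 16 – December 31, 2029: 4,775 tonnes at €17.38/tonne → €82,989.50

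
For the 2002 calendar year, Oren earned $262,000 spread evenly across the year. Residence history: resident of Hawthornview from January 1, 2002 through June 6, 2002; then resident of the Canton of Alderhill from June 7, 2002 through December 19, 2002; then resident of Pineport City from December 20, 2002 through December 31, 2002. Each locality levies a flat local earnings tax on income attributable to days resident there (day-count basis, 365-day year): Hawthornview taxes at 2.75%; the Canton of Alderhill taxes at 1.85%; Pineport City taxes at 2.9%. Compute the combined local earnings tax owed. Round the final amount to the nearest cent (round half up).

$5,951.71

Hawthornview, January 1 – June 6, 2002: 157 days → $262,000 × 2.75% × 157/365 = $3,099.1370
The Canton of Alderhill, June 7 – December 19, 2002: 196 days → $262,000 × 1.85% × 196/365 = $2,602.7726
Pineport City, December 20 – December 31, 2002: 12 days → $262,000 × 2.9% × 12/365 = $249.7973
Total = $5,951.7068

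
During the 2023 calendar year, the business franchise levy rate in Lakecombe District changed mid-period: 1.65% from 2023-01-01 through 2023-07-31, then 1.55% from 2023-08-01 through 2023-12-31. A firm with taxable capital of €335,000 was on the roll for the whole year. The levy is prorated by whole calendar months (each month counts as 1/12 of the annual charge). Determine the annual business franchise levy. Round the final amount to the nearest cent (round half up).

€5,387.92

2023-01-01 to 2023-07-31: 7 months at 1.65% → €335,000 × 1.65% × 7/12 = €3,224.3750
2023-08-01 to 2023-12-31: 5 months at 1.55% → €335,000 × 1.55% × 5/12 = €2,163.5417
Total = €5,387.9167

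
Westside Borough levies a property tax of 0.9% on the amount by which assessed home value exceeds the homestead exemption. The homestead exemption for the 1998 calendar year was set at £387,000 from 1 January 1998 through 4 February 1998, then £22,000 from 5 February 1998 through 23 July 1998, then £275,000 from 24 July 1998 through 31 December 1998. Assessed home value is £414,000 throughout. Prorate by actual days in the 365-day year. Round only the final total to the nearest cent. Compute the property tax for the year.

1 January – 4 February 1998: 35 days, exemption £387,000 → (£414,000 − £387,000) × 0.9% × 35/365 = £23.3014
5 February – 23 July 1998: 169 days, exemption £22,000 → (£414,000 − £22,000) × 0.9% × 169/365 = £1,633.5123
24 July – 31 December 1998: 161 days, exemption £275,000 → (£414,000 − £275,000) × 0.9% × 161/365 = £551.8110
Total = £2,208.6247

£2,208.62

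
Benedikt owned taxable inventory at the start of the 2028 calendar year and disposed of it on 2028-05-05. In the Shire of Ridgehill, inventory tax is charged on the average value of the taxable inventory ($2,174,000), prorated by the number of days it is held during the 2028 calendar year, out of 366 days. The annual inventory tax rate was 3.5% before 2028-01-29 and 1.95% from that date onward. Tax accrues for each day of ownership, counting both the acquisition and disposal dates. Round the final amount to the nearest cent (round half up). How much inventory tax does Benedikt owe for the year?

$17,172.22

2028-01-01 to 2028-01-28: 28 days at 3.5% → $2,174,000 × 3.5% × 28/366 = $5,821.0929
2028-01-29 to 2028-05-05: 98 days at 1.95% → $2,174,000 × 1.95% × 98/366 = $11,351.1311
Total = $17,172.2240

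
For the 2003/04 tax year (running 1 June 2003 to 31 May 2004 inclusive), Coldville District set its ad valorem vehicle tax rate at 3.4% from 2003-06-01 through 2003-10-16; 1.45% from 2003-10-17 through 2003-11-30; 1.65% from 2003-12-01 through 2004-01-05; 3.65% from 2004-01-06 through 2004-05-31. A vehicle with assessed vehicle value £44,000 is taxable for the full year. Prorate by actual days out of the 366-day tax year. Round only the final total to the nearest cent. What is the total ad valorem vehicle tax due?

£1,358.95

2003-06-01 to 2003-10-16: 138 days at 3.4% → £44,000 × 3.4% × 138/366 = £564.0656
2003-10-17 to 2003-11-30: 45 days at 1.45% → £44,000 × 1.45% × 45/366 = £78.4426
2003-12-01 to 2004-01-05: 36 days at 1.65% → £44,000 × 1.65% × 36/366 = £71.4098
2004-01-06 to 2004-05-31: 147 days at 3.65% → £44,000 × 3.65% × 147/366 = £645.0328
Total = £1,358.9508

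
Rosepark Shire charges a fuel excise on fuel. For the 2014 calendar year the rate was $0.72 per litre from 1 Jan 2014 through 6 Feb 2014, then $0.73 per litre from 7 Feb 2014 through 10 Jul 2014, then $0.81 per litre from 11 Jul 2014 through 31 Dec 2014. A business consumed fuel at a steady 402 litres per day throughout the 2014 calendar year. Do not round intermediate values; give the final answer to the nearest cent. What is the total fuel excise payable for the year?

$112,560.00

1 Jan – 6 Feb 2014: 37 days × 402 litres/day = 14,874 litres at $0.72/litre → $10,709.28
7 Feb – 10 Jul 2014: 154 days × 402 litres/day = 61,908 litres at $0.73/litre → $45,192.84
11 Jul – 31 Dec 2014: 174 days × 402 litres/day = 69,948 litres at $0.81/litre → $56,657.88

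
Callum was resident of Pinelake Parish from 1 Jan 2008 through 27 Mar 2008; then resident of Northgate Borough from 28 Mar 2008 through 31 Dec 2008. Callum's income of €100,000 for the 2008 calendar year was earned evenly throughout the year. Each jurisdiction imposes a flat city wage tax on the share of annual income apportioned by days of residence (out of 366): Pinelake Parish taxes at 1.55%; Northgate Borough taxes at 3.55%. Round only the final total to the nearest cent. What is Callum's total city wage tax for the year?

€3,074.59

Pinelake Parish, 1 Jan – 27 Mar 2008: 87 days → €100,000 × 1.55% × 87/366 = €368.4426
Northgate Borough, 28 Mar – 31 Dec 2008: 279 days → €100,000 × 3.55% × 279/366 = €2,706.1475
Total = €3,074.5902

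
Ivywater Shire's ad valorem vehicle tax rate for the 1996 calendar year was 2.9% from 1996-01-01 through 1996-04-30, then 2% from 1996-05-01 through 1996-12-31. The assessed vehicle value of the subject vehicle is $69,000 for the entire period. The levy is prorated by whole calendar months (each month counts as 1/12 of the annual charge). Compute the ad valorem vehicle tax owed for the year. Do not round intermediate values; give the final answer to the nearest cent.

$1,587.00

1996-01-01 to 1996-04-30: 4 months at 2.9% → $69,000 × 2.9% × 4/12 = $667.0000
1996-05-01 to 1996-12-31: 8 months at 2% → $69,000 × 2% × 8/12 = $920.0000
Total = $1,587.0000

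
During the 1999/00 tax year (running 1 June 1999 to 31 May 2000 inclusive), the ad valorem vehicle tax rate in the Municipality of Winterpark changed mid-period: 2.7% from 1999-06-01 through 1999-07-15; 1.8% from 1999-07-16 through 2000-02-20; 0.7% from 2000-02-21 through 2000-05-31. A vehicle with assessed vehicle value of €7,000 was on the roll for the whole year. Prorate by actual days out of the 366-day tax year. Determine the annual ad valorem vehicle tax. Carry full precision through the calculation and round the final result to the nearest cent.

1999-06-01 to 1999-07-15: 45 days at 2.7% → €7,000 × 2.7% × 45/366 = €23.2377
1999-07-16 to 2000-02-20: 220 days at 1.8% → €7,000 × 1.8% × 220/366 = €75.7377
2000-02-21 to 2000-05-31: 101 days at 0.7% → €7,000 × 0.7% × 101/366 = €13.5219
Total = €112.4973

€112.50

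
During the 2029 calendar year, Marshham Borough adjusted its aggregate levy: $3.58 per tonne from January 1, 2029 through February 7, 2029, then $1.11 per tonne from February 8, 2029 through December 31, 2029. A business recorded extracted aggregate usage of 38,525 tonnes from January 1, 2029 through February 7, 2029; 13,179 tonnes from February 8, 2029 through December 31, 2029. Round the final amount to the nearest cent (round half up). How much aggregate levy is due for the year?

$152,548.19

January 1 – February 7, 2029: 38,525 tonnes at $3.58/tonne → $137,919.50
February 8 – December 31, 2029: 13,179 tonnes at $1.11/tonne → $14,628.69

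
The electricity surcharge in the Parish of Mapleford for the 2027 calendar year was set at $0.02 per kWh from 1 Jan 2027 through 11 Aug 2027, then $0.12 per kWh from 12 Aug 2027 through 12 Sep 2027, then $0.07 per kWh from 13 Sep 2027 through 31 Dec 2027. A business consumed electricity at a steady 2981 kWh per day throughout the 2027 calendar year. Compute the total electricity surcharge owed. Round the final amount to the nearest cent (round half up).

$47696.00

1 Jan – 11 Aug 2027: 223 days × 2981 kWh/day = 664,763 kWh at $0.02/kWh → $13295.26
12 Aug – 12 Sep 2027: 32 days × 2981 kWh/day = 95,392 kWh at $0.12/kWh → $11447.04
13 Sep – 31 Dec 2027: 110 days × 2981 kWh/day = 327,910 kWh at $0.07/kWh → $22953.70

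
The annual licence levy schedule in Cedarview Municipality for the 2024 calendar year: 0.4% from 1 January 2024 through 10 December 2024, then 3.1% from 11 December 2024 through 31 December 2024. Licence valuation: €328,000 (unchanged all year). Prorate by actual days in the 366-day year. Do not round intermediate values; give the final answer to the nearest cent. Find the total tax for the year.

€1,820.13

1 January – 10 December 2024: 345 days at 0.4% → €328,000 × 0.4% × 345/366 = €1,236.7213
11 December – 31 December 2024: 21 days at 3.1% → €328,000 × 3.1% × 21/366 = €583.4098
Total = €1,820.1311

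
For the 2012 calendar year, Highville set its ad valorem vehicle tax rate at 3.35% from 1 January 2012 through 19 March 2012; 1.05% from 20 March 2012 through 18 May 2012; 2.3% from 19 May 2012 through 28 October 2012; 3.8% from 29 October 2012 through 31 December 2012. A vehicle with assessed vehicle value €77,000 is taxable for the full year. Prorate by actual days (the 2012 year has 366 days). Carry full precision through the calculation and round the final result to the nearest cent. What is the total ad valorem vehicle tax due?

€1,989.69

1 January – 19 March 2012: 79 days at 3.35% → €77,000 × 3.35% × 79/366 = €556.7773
20 March – 18 May 2012: 60 days at 1.05% → €77,000 × 1.05% × 60/366 = €132.5410
19 May – 28 October 2012: 163 days at 2.3% → €77,000 × 2.3% × 163/366 = €788.7240
29 October – 31 December 2012: 64 days at 3.8% → €77,000 × 3.8% × 64/366 = €511.6503
Total = €1,989.6926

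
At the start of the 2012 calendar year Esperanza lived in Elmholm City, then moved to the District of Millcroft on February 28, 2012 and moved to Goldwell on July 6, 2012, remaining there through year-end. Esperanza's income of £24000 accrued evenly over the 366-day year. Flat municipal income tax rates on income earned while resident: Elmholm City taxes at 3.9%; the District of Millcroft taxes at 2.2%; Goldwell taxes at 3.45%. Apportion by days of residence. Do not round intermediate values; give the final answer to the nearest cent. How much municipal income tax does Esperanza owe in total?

Elmholm City, January 1 – February 27, 2012: 58 days → £24000 × 3.9% × 58/366 = £148.3279
The District of Millcroft, February 28 – July 5, 2012: 129 days → £24000 × 2.2% × 129/366 = £186.0984
Goldwell, July 6 – December 31, 2012: 179 days → £24000 × 3.45% × 179/366 = £404.9508
Total = £739.3770

£739.38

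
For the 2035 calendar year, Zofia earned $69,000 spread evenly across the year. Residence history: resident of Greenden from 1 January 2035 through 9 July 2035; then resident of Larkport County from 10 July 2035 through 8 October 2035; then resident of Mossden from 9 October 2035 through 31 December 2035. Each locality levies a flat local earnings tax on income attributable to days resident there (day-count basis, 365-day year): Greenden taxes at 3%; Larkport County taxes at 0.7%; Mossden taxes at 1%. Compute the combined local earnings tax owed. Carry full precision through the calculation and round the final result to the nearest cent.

Greenden, 1 January – 9 July 2035: 190 days → $69,000 × 3% × 190/365 = $1,077.5342
Larkport County, 10 July – 8 October 2035: 91 days → $69,000 × 0.7% × 91/365 = $120.4192
Mossden, 9 October – 31 December 2035: 84 days → $69,000 × 1% × 84/365 = $158.7945
Total = $1,356.7479

$1,356.75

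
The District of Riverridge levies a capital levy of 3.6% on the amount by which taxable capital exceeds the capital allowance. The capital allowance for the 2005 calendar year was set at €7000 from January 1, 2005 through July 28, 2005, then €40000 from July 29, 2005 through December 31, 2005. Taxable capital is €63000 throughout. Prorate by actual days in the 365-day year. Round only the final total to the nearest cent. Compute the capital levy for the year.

€1508.25

January 1 – July 28, 2005: 209 days, exemption €7000 → (€63000 − €7000) × 3.6% × 209/365 = €1154.3671
July 29 – December 31, 2005: 156 days, exemption €40000 → (€63000 − €40000) × 3.6% × 156/365 = €353.8849
Total = €1508.2521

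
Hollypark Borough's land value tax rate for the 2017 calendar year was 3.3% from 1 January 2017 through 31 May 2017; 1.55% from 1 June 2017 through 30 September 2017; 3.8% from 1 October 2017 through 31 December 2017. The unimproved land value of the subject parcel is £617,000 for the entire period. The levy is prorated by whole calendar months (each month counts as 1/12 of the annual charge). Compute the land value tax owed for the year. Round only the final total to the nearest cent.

£17,533.08

1 January – 31 May 2017: 5 months at 3.3% → £617,000 × 3.3% × 5/12 = £8,483.7500
1 June – 30 September 2017: 4 months at 1.55% → £617,000 × 1.55% × 4/12 = £3,187.8333
1 October – 31 December 2017: 3 months at 3.8% → £617,000 × 3.8% × 3/12 = £5,861.5000
Total = £17,533.0833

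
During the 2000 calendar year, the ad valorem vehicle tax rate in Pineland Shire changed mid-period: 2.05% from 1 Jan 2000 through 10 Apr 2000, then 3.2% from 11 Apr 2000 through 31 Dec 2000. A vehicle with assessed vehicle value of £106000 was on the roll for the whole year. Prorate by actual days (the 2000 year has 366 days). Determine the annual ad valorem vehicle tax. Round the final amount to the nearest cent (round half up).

£3055.61

1 Jan – 10 Apr 2000: 101 days at 2.05% → £106000 × 2.05% × 101/366 = £599.6530
11 Apr – 31 Dec 2000: 265 days at 3.2% → £106000 × 3.2% × 265/366 = £2455.9563
Total = £3055.6093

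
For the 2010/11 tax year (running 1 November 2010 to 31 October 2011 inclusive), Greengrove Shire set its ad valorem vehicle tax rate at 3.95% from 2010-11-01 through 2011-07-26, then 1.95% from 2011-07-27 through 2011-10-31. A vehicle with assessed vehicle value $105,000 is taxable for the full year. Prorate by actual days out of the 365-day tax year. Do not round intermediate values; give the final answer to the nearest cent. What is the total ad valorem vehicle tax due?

2010-11-01 to 2011-07-26: 268 days at 3.95% → $105,000 × 3.95% × 268/365 = $3,045.2877
2011-07-27 to 2011-10-31: 97 days at 1.95% → $105,000 × 1.95% × 97/365 = $544.1301
Total = $3,589.4178

$3,589.42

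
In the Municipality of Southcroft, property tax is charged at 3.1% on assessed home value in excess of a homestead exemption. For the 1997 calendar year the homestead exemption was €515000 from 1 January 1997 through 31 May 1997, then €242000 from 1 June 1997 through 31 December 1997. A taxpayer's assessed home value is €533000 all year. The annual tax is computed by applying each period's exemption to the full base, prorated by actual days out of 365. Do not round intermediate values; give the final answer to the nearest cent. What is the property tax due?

1 January – 31 May 1997: 151 days, exemption €515000 → (€533000 − €515000) × 3.1% × 151/365 = €230.8438
1 June – 31 December 1997: 214 days, exemption €242000 → (€533000 − €242000) × 3.1% × 214/365 = €5289.0247
Total = €5519.8685

€5519.87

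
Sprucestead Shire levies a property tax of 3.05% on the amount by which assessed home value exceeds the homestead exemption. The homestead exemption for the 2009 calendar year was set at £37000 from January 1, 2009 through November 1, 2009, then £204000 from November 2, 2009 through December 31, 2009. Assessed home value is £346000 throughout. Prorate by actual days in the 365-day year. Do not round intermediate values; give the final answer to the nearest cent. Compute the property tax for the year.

January 1 – November 1, 2009: 305 days, exemption £37000 → (£346000 − £37000) × 3.05% × 305/365 = £7875.2671
November 2 – December 31, 2009: 60 days, exemption £204000 → (£346000 − £204000) × 3.05% × 60/365 = £711.9452
Total = £8587.2123

£8587.21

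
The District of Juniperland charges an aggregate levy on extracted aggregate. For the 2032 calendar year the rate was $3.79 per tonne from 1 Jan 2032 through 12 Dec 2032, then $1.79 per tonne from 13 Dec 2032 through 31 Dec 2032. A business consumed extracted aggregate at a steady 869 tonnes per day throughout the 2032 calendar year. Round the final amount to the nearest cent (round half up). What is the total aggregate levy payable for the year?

$1172402.66

1 Jan – 12 Dec 2032: 347 days × 869 tonnes/day = 301,543 tonnes at $3.79/tonne → $1142847.97
13 Dec – 31 Dec 2032: 19 days × 869 tonnes/day = 16,511 tonnes at $1.79/tonne → $29554.69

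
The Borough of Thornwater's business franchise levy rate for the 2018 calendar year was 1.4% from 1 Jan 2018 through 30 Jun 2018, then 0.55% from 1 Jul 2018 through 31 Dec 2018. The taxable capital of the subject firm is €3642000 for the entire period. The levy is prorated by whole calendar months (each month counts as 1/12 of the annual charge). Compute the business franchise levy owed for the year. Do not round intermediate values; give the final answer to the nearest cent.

1 Jan – 30 Jun 2018: 6 months at 1.4% → €3642000 × 1.4% × 6/12 = €25494.0000
1 Jul – 31 Dec 2018: 6 months at 0.55% → €3642000 × 0.55% × 6/12 = €10015.5000
Total = €35509.5000

€35509.50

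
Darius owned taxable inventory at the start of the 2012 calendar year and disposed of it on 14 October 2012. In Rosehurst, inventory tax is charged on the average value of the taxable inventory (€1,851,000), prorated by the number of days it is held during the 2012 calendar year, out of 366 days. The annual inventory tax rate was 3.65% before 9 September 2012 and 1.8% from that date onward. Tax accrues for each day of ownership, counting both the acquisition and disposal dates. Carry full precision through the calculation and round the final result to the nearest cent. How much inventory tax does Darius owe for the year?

1 January – 8 September 2012: 252 days at 3.65% → €1,851,000 × 3.65% × 252/366 = €46,517.7541
9 September – 14 October 2012: 36 days at 1.8% → €1,851,000 × 1.8% × 36/366 = €3,277.1803
Total = €49,794.9344

€49,794.93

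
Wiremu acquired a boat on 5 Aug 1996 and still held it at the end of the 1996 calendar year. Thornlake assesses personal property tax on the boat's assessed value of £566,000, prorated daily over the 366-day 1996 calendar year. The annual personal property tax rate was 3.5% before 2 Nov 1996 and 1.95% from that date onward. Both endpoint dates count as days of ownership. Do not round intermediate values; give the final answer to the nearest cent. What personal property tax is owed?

5 Aug – 1 Nov 1996: 89 days at 3.5% → £566,000 × 3.5% × 89/366 = £4,817.1858
2 Nov – 31 Dec 1996: 60 days at 1.95% → £566,000 × 1.95% × 60/366 = £1,809.3443
Total = £6,626.5301

£6,626.53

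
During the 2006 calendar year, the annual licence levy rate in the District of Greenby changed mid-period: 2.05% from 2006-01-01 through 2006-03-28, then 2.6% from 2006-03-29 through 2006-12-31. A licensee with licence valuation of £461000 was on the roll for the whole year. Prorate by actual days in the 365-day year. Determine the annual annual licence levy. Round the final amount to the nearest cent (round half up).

£11381.65

2006-01-01 to 2006-03-28: 87 days at 2.05% → £461000 × 2.05% × 87/365 = £2252.5849
2006-03-29 to 2006-12-31: 278 days at 2.6% → £461000 × 2.6% × 278/365 = £9129.0630
Total = £11381.6479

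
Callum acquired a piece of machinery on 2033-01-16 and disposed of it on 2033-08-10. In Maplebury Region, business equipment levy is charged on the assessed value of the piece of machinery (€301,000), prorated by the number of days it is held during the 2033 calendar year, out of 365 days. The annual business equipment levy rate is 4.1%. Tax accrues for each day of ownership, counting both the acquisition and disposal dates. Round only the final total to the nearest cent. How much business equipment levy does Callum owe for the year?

€6,998.87

Days held (2033-01-16 to 2033-08-10): 207 out of 365
Tax = €301,000 × 4.1% × 207/365 = €6,998.8685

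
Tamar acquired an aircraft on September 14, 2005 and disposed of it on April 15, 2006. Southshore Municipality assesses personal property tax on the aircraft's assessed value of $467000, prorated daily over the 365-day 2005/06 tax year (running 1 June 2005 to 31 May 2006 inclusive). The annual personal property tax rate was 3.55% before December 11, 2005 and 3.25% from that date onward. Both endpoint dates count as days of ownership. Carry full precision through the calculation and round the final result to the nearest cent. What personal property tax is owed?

September 14 – December 10, 2005: 88 days at 3.55% → $467000 × 3.55% × 88/365 = $3997.0082
December 11, 2005 – April 15, 2006: 126 days at 3.25% → $467000 × 3.25% × 126/365 = $5239.3562
Total = $9236.3644

$9236.36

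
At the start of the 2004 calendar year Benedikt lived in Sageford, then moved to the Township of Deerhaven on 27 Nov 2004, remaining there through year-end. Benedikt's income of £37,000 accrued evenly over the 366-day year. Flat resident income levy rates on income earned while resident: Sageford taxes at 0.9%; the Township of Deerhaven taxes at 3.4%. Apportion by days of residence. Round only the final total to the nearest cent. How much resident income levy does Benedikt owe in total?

Sageford, 1 Jan – 26 Nov 2004: 331 days → £37,000 × 0.9% × 331/366 = £301.1557
The Township of Deerhaven, 27 Nov – 31 Dec 2004: 35 days → £37,000 × 3.4% × 35/366 = £120.3005
Total = £421.4563

£421.46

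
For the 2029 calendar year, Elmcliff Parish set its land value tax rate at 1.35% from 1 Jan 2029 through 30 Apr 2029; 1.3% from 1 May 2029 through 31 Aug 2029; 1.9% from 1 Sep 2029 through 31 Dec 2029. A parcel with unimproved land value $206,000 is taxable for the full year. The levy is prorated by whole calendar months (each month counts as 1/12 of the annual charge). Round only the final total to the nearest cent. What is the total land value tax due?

1 Jan – 30 Apr 2029: 4 months at 1.35% → $206,000 × 1.35% × 4/12 = $927.0000
1 May – 31 Aug 2029: 4 months at 1.3% → $206,000 × 1.3% × 4/12 = $892.6667
1 Sep – 31 Dec 2029: 4 months at 1.9% → $206,000 × 1.9% × 4/12 = $1,304.6667
Total = $3,124.3333

$3,124.33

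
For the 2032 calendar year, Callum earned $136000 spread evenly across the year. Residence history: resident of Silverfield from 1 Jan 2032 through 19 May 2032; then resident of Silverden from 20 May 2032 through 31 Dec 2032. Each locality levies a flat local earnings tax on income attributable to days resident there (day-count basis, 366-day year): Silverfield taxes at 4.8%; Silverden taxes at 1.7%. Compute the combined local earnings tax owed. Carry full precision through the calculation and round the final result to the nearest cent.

$3924.68

Silverfield, 1 Jan – 19 May 2032: 140 days → $136000 × 4.8% × 140/366 = $2497.0492
Silverden, 20 May – 31 Dec 2032: 226 days → $136000 × 1.7% × 226/366 = $1427.6284
Total = $3924.6776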